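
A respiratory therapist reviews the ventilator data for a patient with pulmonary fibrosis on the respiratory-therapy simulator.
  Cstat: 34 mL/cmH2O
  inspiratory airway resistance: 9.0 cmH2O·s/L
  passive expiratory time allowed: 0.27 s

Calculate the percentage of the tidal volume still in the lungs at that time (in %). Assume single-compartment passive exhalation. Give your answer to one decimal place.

41.4

τ = R × C = 9.0 × 34 mL/cmH2O = 9.0 × 0.034 L/cmH2O = 0.306 s.
Passive exhalation: V(t)/V₀ = e^(−t/τ) = e^(−0.27/0.306) = 0.4138.
Fraction remaining = 0.4138 → 41.38%.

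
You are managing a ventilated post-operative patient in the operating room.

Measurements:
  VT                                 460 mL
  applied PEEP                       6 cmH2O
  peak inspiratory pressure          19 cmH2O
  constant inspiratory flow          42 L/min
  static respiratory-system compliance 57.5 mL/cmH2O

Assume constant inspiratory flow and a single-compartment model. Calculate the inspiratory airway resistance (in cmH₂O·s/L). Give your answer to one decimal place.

Flow: 42 L/min ÷ 60 = 0.7 L/s.
Equation of motion (constant flow): PIP = Vt/C + R·V̇ + PEEP.
R·V̇ = PIP − Vt/C − PEEP = 19 − 460/57.5 − 6 = 19 − 8.0 − 6 = 5.0 cmH2O.
R = 5.0 / 0.7 = 7.143 cmH2O·s/L.

7.1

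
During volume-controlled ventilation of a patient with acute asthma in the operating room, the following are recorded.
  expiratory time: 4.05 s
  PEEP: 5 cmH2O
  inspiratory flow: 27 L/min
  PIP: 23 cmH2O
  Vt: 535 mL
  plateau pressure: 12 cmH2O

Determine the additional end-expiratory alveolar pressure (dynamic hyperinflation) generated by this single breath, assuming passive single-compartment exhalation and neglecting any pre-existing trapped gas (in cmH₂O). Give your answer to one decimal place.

0.8

Flow: 27 L/min ÷ 60 = 0.45 L/s.
R = (PIP − Pplat)/V̇ = (23 − 12) / 0.45 = 11.0/0.45 = 24.444 cmH2O·s/L.
C = Vt/(Pplat − PEEP) = 535.0 / (12 − 5) = 535.0/7.0 = 76.429 mL/cmH2O.
τ = R × C = 24.444 × 0.07643 L/cmH2O = 1.868 s.
Fraction remaining = e^(−Te/τ) = e^(−4.05/1.868) = 0.1144; trapped volume = 535.0 × 0.1144 = 61.204 mL.
Additional alveolar pressure from trapping ≈ V_trapped / C = 61.204 / 76.429 = 0.8008 cmH2O.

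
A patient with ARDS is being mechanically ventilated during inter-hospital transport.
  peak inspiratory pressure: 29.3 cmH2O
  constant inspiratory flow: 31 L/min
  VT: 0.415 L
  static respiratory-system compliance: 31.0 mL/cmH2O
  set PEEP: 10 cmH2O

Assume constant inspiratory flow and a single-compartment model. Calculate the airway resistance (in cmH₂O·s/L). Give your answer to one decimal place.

Flow: 31 L/min ÷ 60 = 0.5167 L/s.
Equation of motion (constant flow): PIP = Vt/C + R·V̇ + PEEP.
R·V̇ = PIP − Vt/C − PEEP = 29.3 − 415/31.0 − 10 = 29.3 − 13.387 − 10 = 5.913 cmH2O.
R = 5.913 / 0.5167 = 11.444 cmH2O·s/L.

11.4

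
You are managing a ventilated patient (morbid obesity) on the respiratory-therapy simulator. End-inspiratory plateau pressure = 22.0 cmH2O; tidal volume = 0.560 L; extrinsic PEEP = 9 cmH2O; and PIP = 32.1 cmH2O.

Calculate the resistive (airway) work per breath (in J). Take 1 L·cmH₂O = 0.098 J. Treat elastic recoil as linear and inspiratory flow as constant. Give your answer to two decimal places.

0.55

With constant inspiratory flow the resistive pressure is constant at PIP − Pplat = 32.1 − 22.0 = 10.1 cmH2O, so resistive work = 10.1 × 0.560 = 5.656 L·cmH2O.
× 0.098 J/(L·cmH2O) → 0.5543 J.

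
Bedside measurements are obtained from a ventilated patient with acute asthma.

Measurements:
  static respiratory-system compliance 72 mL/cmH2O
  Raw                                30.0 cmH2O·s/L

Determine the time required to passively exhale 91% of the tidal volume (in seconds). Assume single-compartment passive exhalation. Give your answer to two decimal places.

τ = R × C = 30.0 × 72 mL/cmH2O = 30.0 × 0.072 L/cmH2O = 2.16 s.
Exhaled fraction f = 1 − e^(−t/τ) → t = −τ·ln(1 − f) = −2.16·ln(0.09) = 5.201 s.

5.20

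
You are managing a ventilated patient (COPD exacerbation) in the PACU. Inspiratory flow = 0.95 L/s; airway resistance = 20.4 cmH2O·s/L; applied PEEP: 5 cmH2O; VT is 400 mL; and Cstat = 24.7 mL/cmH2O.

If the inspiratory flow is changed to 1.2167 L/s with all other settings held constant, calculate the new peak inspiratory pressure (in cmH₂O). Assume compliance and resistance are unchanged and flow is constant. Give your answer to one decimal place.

PIP = Vt/C + R·V̇ + PEEP (constant-flow equation of motion).
Only the resistive term changes: ΔPIP = R × ΔV̇ = 20.4 × (1.2167 − 0.95) = 20.4 × 0.2667 = 5.441 cmH2O.
Original PIP = 400/24.7 + 20.4×0.95 + 5 = 40.574 cmH2O; new PIP = 40.574 + (5.441) = 46.015 cmH2O.

46.0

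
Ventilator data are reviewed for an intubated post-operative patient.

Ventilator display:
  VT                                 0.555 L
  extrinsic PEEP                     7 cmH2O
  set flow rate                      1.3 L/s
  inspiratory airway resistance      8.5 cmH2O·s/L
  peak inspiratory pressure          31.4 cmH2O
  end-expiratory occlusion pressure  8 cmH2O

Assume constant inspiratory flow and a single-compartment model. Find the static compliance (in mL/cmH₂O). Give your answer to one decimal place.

44.9

Total PEEP = 8 cmH2O (set 7 + intrinsic 1); this is the baseline alveolar pressure.
Equation of motion (constant flow): PIP = Vt/C + R·V̇ + PEEP.
Vt/C = PIP − R·V̇ − PEEP = 31.4 − 8.5×1.3 − 8 = 31.4 − 11.05 − 8 = 12.35 cmH2O.
C = Vt / 12.35 = 555 / 12.35 = 44.939 mL/cmH2O.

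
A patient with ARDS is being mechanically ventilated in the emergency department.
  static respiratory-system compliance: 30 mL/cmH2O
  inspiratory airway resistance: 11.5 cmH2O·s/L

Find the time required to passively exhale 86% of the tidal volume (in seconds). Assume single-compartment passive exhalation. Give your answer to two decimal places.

0.68

τ = R × C = 11.5 × 30 mL/cmH2O = 11.5 × 0.030 L/cmH2O = 0.345 s.
Exhaled fraction f = 1 − e^(−t/τ) → t = −τ·ln(1 − f) = −0.345·ln(0.14) = 0.6783 s.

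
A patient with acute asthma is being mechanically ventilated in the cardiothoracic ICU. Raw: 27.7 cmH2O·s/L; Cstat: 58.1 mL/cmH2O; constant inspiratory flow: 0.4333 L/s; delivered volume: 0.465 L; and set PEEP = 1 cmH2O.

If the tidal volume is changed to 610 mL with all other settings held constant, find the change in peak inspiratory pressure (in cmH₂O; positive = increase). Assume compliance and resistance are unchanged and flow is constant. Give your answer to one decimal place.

PIP = Vt/C + R·V̇ + PEEP (constant-flow equation of motion).
Only the elastic term changes: ΔPIP = ΔVt / C = (610 − 465) / 58.1 = 2.496 cmH2O.

2.5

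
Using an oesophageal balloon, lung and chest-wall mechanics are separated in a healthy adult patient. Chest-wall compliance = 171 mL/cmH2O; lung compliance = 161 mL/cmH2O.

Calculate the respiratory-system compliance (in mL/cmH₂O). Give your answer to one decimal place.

Lung and chest wall are elastances in series: 1/Crs = 1/CL + 1/Ccw.
1/Crs = 1/161 + 1/171 = 0.01206.
Crs = 82.919 mL/cmH2O.

82.9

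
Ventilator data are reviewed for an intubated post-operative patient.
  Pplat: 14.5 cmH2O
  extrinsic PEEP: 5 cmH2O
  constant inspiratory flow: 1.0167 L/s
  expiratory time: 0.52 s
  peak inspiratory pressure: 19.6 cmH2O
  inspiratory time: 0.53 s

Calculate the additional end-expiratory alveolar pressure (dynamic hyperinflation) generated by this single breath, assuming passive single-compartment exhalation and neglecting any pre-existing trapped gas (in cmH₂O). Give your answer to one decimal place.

Vt = flow × Ti = 1.0167 L/s × 0.53 s × 1000 mL/L = 538.85 mL.
R = (PIP − Pplat)/V̇ = (19.6 − 14.5) / 1.0167 = 5.1/1.0167 = 5.016 cmH2O·s/L.
C = Vt/(Pplat − PEEP) = 538.85 / (14.5 − 5) = 538.85/9.5 = 56.721 mL/cmH2O.
τ = R × C = 5.016 × 0.05672 L/cmH2O = 0.2845 s.
Fraction remaining = e^(−Te/τ) = e^(−0.52/0.2845) = 0.1608; trapped volume = 538.85 × 0.1608 = 86.647 mL.
Additional alveolar pressure from trapping ≈ V_trapped / C = 86.647 / 56.721 = 1.528 cmH2O.

1.5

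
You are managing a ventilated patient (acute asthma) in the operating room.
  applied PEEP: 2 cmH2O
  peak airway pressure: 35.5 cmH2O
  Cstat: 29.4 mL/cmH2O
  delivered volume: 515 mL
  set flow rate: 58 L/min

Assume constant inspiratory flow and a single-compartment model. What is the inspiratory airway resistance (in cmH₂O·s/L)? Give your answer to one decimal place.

16.5

Flow: 58 L/min ÷ 60 = 0.9667 L/s.
Equation of motion (constant flow): PIP = Vt/C + R·V̇ + PEEP.
R·V̇ = PIP − Vt/C − PEEP = 35.5 − 515/29.4 − 2 = 35.5 − 17.517 − 2 = 15.983 cmH2O.
R = 15.983 / 0.9667 = 16.534 cmH2O·s/L.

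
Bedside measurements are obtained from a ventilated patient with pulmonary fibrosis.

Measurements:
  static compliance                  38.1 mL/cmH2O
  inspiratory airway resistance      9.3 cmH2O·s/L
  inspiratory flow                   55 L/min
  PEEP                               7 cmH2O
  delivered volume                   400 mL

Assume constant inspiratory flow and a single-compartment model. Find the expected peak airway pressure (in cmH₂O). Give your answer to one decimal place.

26.0

Flow: 55 L/min ÷ 60 = 0.9167 L/s.
Equation of motion (constant flow): PIP = Vt/C + R·V̇ + PEEP.
PIP = 400/38.1 + 9.3×0.9167 + 7 = 10.499 + 8.525 + 7 = 26.024 cmH2O.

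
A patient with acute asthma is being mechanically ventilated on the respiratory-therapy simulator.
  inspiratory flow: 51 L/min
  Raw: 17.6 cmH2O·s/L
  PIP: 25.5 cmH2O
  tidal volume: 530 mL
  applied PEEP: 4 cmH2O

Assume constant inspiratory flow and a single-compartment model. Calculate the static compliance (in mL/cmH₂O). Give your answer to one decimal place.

Flow: 51 L/min ÷ 60 = 0.85 L/s.
Equation of motion (constant flow): PIP = Vt/C + R·V̇ + PEEP.
Vt/C = PIP − R·V̇ − PEEP = 25.5 − 17.6×0.85 − 4 = 25.5 − 14.96 − 4 = 6.54 cmH2O.
C = Vt / 6.54 = 530 / 6.54 = 81.04 mL/cmH2O.

81.0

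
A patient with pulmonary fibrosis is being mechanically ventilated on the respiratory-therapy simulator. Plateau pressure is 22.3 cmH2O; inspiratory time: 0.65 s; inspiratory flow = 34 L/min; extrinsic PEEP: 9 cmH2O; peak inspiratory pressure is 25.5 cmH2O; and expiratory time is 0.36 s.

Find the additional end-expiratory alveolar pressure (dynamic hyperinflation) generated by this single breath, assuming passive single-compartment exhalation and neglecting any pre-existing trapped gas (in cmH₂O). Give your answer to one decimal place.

1.3

Flow: 34 L/min ÷ 60 = 0.5667 L/s.
Vt = flow × Ti = 0.5667 L/s × 0.65 s × 1000 mL/L = 368.36 mL.
R = (PIP − Pplat)/V̇ = (25.5 − 22.3) / 0.5667 = 3.2/0.5667 = 5.647 cmH2O·s/L.
C = Vt/(Pplat − PEEP) = 368.36 / (22.3 − 9) = 368.36/13.3 = 27.696 mL/cmH2O.
τ = R × C = 5.647 × 0.0277 L/cmH2O = 0.1564 s.
Fraction remaining = e^(−Te/τ) = e^(−0.36/0.1564) = 0.1001; trapped volume = 368.36 × 0.1001 = 36.873 mL.
Additional alveolar pressure from trapping ≈ V_trapped / C = 36.873 / 27.696 = 1.331 cmH2O.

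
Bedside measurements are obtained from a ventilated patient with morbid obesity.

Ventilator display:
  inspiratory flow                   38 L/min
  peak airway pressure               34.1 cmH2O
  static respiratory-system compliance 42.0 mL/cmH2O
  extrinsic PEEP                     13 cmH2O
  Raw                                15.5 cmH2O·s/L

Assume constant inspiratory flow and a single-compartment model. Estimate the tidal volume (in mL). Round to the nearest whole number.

474

Flow: 38 L/min ÷ 60 = 0.6333 L/s.
Equation of motion (constant flow): PIP = Vt/C + R·V̇ + PEEP.
Vt/C = PIP − R·V̇ − PEEP = 34.1 − 9.816 − 13 = 11.284 cmH2O.
Vt = C × 11.284 = 42.0 × 11.284 = 473.93 mL.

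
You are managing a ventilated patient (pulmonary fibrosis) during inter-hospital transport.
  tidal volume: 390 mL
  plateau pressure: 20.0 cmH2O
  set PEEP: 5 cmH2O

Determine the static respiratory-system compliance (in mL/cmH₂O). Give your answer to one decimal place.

Cstat = Vt / (Pplat − PEEP) = 390 / (20.0 − 5) = 390 / 15.0 = 26.0 mL/cmH2O.

26.0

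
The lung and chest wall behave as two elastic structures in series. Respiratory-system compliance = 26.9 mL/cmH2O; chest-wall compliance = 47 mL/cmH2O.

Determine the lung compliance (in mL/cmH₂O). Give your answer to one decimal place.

62.9

1/CL = 1/Crs − 1/Ccw.
1/CL = 1/26.9 − 1/47 = 0.0159.
CL = 62.893 mL/cmH2O.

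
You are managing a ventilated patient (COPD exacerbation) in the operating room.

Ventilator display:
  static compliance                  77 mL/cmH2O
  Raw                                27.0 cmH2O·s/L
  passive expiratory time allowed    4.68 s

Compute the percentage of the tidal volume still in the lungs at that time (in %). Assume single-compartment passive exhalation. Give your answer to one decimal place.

τ = R × C = 27.0 × 77 mL/cmH2O = 27.0 × 0.077 L/cmH2O = 2.079 s.
Passive exhalation: V(t)/V₀ = e^(−t/τ) = e^(−4.68/2.079) = 0.1053.
Fraction remaining = 0.1053 → 10.53%.

10.5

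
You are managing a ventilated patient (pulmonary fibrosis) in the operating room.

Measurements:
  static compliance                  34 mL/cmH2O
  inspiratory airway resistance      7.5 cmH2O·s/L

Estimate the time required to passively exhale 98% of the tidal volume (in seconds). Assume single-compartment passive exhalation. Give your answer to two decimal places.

1.00

τ = R × C = 7.5 × 34 mL/cmH2O = 7.5 × 0.034 L/cmH2O = 0.255 s.
Exhaled fraction f = 1 − e^(−t/τ) → t = −τ·ln(1 − f) = −0.255·ln(0.02) = 0.9976 s.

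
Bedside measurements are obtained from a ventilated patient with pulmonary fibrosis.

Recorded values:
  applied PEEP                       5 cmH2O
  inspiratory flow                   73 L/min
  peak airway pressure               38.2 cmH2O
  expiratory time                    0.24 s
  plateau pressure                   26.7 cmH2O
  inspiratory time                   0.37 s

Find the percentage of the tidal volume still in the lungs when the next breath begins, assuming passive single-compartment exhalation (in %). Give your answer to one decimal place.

Flow: 73 L/min ÷ 60 = 1.2167 L/s.
Vt = flow × Ti = 1.2167 L/s × 0.37 s × 1000 mL/L = 450.18 mL.
R = (PIP − Pplat)/V̇ = (38.2 − 26.7) / 1.2167 = 11.5/1.2167 = 9.452 cmH2O·s/L.
C = Vt/(Pplat − PEEP) = 450.18 / (26.7 − 5) = 450.18/21.7 = 20.746 mL/cmH2O.
τ = R × C = 9.452 × 0.02075 L/cmH2O = 0.1961 s.
Fraction remaining at end-expiration = e^(−Te/τ) = e^(−0.24/0.1961) = 0.2941 → 29.41%.

29.4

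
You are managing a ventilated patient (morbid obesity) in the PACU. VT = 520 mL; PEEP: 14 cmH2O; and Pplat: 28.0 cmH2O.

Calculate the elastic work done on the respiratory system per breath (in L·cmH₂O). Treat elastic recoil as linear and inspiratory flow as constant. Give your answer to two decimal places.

Elastic work ≈ ½ × (Pplat − PEEP) × Vt = 0.5 × (28.0 − 14) × 0.520 L = 0.5 × 14.0 × 0.520 = 3.64 L·cmH2O.

3.64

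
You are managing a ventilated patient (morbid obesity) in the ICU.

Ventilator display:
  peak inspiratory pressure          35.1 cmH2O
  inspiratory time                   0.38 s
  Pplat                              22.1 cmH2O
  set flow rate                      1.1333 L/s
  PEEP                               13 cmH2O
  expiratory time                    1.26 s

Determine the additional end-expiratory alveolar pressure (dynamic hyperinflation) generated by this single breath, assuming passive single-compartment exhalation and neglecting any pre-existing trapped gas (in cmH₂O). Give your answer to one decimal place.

Vt = flow × Ti = 1.1333 L/s × 0.38 s × 1000 mL/L = 430.65 mL.
R = (PIP − Pplat)/V̇ = (35.1 − 22.1) / 1.1333 = 13.0/1.1333 = 11.471 cmH2O·s/L.
C = Vt/(Pplat − PEEP) = 430.65 / (22.1 − 13) = 430.65/9.1 = 47.324 mL/cmH2O.
τ = R × C = 11.471 × 0.04732 L/cmH2O = 0.5428 s.
Fraction remaining = e^(−Te/τ) = e^(−1.26/0.5428) = 0.09815; trapped volume = 430.65 × 0.09815 = 42.268 mL.
Additional alveolar pressure from trapping ≈ V_trapped / C = 42.268 / 47.324 = 0.8932 cmH2O.

0.9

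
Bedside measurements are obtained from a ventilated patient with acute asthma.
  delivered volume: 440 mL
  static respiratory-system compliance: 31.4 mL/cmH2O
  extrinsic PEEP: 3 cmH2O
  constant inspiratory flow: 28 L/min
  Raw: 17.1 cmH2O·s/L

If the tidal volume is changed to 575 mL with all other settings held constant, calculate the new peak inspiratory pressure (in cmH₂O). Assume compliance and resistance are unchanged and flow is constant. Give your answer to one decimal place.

29.3

Flow: 28 L/min ÷ 60 = 0.4667 L/s.
PIP = Vt/C + R·V̇ + PEEP (constant-flow equation of motion).
Only the elastic term changes: ΔPIP = ΔVt / C = (575 − 440) / 31.4 = 4.299 cmH2O.
Original PIP = 440/31.4 + 17.1×0.4667 + 3 = 24.993 cmH2O; new PIP = 24.993 + (4.299) = 29.292 cmH2O.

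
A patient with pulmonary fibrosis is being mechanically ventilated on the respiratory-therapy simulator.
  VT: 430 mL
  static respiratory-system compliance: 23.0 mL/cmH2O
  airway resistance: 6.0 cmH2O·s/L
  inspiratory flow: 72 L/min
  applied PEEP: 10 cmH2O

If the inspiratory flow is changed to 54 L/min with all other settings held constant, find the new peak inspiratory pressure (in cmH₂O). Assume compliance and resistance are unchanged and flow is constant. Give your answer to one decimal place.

Flow: 72 L/min ÷ 60 = 1.2 L/s.
New flow: 54 L/min ÷ 60 = 0.9 L/s.
PIP = Vt/C + R·V̇ + PEEP (constant-flow equation of motion).
Only the resistive term changes: ΔPIP = R × ΔV̇ = 6.0 × (0.9 − 1.2) = 6.0 × -0.3 = -1.8 cmH2O.
Original PIP = 430/23.0 + 6.0×1.2 + 10 = 35.896 cmH2O; new PIP = 35.896 + (-1.8) = 34.096 cmH2O.

34.1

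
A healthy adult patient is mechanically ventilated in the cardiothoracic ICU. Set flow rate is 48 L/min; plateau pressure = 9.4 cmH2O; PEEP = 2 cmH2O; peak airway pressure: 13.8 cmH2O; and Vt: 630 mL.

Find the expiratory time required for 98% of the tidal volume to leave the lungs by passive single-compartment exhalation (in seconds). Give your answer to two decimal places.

1.83

Flow: 48 L/min ÷ 60 = 0.8 L/s.
R = (PIP − Pplat)/V̇ = (13.8 − 9.4) / 0.8 = 4.4/0.8 = 5.5 cmH2O·s/L.
C = Vt/(Pplat − PEEP) = 630.0 / (9.4 − 2) = 630.0/7.4 = 85.135 mL/cmH2O.
τ = R × C = 5.5 × 0.08514 L/cmH2O = 0.4683 s.
t = −τ·ln(1 − 0.98) = −0.4683·ln(0.02) = 1.832 s.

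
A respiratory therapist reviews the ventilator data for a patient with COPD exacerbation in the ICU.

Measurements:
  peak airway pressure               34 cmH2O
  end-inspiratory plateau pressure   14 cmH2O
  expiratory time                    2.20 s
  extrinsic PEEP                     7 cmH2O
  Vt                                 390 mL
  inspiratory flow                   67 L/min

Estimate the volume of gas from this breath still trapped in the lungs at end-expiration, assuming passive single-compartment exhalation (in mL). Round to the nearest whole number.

Flow: 67 L/min ÷ 60 = 1.1167 L/s.
R = (PIP − Pplat)/V̇ = (34 − 14) / 1.1167 = 20.0/1.1167 = 17.91 cmH2O·s/L.
C = Vt/(Pplat − PEEP) = 390.0 / (14 − 7) = 390.0/7.0 = 55.714 mL/cmH2O.
τ = R × C = 17.91 × 0.05571 L/cmH2O = 0.9978 s.
Fraction remaining = e^(−Te/τ) = e^(−2.20/0.9978) = 0.1103.
Trapped volume = 390.0 × 0.1103 = 43.017 mL.

43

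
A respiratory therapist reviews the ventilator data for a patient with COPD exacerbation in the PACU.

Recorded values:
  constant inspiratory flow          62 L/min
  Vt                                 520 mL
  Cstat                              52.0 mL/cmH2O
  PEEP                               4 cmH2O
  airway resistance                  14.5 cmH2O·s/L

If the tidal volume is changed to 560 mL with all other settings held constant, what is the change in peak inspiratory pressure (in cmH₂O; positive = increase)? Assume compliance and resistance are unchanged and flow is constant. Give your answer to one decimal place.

0.8

PIP = Vt/C + R·V̇ + PEEP (constant-flow equation of motion).
Only the elastic term changes: ΔPIP = ΔVt / C = (560 − 520) / 52.0 = 0.7692 cmH2O.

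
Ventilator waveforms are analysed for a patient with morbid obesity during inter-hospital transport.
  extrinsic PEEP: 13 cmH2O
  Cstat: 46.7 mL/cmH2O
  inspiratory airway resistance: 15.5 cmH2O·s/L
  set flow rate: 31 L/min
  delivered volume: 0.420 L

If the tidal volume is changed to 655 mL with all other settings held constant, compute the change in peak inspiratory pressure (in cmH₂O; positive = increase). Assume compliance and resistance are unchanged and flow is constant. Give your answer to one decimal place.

5.0

PIP = Vt/C + R·V̇ + PEEP (constant-flow equation of motion).
Only the elastic term changes: ΔPIP = ΔVt / C = (655 − 420) / 46.7 = 5.032 cmH2O.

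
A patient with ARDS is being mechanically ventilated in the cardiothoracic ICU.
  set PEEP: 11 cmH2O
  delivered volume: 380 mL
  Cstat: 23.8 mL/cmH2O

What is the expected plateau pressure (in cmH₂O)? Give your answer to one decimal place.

Pplat = PEEP + Vt / Cstat = 11 + 380 / 23.8 = 11 + 15.966 = 26.966 cmH2O.

27.0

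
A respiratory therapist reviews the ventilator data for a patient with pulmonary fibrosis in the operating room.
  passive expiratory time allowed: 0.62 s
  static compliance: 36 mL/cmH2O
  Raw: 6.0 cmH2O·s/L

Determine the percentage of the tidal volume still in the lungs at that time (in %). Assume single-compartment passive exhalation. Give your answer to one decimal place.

5.7

τ = R × C = 6.0 × 36 mL/cmH2O = 6.0 × 0.036 L/cmH2O = 0.216 s.
Passive exhalation: V(t)/V₀ = e^(−t/τ) = e^(−0.62/0.216) = 0.05668.
Fraction remaining = 0.05668 → 5.668%.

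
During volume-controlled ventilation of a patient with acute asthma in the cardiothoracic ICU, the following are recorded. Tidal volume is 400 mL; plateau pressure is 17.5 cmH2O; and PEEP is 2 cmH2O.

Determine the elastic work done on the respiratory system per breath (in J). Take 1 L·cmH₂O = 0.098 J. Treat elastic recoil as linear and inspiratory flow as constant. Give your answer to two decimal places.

0.30

Elastic work ≈ ½ × (Pplat − PEEP) × Vt = 0.5 × (17.5 − 2) × 0.400 L = 0.5 × 15.5 × 0.400 = 3.1 L·cmH2O.
× 0.098 J/(L·cmH2O) → 0.3038 J.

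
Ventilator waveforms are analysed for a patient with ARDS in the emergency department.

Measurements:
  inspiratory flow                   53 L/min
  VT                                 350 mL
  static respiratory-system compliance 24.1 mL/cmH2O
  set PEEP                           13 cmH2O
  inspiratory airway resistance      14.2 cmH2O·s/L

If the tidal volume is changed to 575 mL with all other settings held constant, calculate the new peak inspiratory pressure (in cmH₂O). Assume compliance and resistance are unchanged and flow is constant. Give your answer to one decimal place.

49.4

Flow: 53 L/min ÷ 60 = 0.8833 L/s.
PIP = Vt/C + R·V̇ + PEEP (constant-flow equation of motion).
Only the elastic term changes: ΔPIP = ΔVt / C = (575 − 350) / 24.1 = 9.336 cmH2O.
Original PIP = 350/24.1 + 14.2×0.8833 + 13 = 40.066 cmH2O; new PIP = 40.066 + (9.336) = 49.402 cmH2O.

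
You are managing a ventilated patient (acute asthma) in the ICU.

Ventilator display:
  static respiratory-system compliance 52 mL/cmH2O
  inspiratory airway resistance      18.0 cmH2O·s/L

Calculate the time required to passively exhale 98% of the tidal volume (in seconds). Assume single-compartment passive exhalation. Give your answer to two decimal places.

τ = R × C = 18.0 × 52 mL/cmH2O = 18.0 × 0.052 L/cmH2O = 0.936 s.
Exhaled fraction f = 1 − e^(−t/τ) → t = −τ·ln(1 − f) = −0.936·ln(0.02) = 3.662 s.

3.66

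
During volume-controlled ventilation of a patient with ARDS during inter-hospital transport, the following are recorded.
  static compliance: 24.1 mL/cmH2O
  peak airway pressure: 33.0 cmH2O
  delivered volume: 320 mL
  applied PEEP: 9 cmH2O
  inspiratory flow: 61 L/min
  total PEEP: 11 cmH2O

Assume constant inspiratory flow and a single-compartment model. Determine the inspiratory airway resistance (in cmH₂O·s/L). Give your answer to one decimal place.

8.6

Flow: 61 L/min ÷ 60 = 1.0167 L/s.
Total PEEP = 11 cmH2O (set 9 + intrinsic 2); this is the baseline alveolar pressure.
Equation of motion (constant flow): PIP = Vt/C + R·V̇ + PEEP.
R·V̇ = PIP − Vt/C − PEEP = 33.0 − 320/24.1 − 11 = 33.0 − 13.278 − 11 = 8.722 cmH2O.
R = 8.722 / 1.0167 = 8.579 cmH2O·s/L.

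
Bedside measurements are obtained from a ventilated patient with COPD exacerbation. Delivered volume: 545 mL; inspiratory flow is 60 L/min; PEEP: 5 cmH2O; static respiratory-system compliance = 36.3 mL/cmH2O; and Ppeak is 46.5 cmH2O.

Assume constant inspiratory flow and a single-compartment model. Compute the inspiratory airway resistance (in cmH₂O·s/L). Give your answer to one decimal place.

Flow: 60 L/min ÷ 60 = 1 L/s.
Equation of motion (constant flow): PIP = Vt/C + R·V̇ + PEEP.
R·V̇ = PIP − Vt/C − PEEP = 46.5 − 545/36.3 − 5 = 46.5 − 15.014 − 5 = 26.486 cmH2O.
R = 26.486 / 1 = 26.486 cmH2O·s/L.

26.5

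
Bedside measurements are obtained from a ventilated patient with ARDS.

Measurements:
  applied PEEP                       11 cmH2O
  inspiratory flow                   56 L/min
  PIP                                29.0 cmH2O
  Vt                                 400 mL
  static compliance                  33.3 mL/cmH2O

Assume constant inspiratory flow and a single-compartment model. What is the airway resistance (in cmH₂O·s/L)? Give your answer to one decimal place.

Flow: 56 L/min ÷ 60 = 0.9333 L/s.
Equation of motion (constant flow): PIP = Vt/C + R·V̇ + PEEP.
R·V̇ = PIP − Vt/C − PEEP = 29.0 − 400/33.3 − 11 = 29.0 − 12.012 − 11 = 5.988 cmH2O.
R = 5.988 / 0.9333 = 6.416 cmH2O·s/L.

6.4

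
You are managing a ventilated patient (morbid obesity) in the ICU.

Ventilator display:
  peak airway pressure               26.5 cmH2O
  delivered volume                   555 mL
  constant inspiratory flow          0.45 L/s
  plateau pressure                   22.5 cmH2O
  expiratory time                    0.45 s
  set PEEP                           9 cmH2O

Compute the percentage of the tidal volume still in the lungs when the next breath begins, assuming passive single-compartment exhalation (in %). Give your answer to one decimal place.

29.2

R = (PIP − Pplat)/V̇ = (26.5 − 22.5) / 0.45 = 4.0/0.45 = 8.889 cmH2O·s/L.
C = Vt/(Pplat − PEEP) = 555.0 / (22.5 − 9) = 555.0/13.5 = 41.111 mL/cmH2O.
τ = R × C = 8.889 × 0.04111 L/cmH2O = 0.3654 s.
Fraction remaining at end-expiration = e^(−Te/τ) = e^(−0.45/0.3654) = 0.2918 → 29.18%.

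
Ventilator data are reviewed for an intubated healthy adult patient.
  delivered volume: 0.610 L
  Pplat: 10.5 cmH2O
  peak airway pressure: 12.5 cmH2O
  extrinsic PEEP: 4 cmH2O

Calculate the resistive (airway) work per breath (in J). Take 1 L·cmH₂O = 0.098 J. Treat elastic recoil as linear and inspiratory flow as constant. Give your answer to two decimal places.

With constant inspiratory flow the resistive pressure is constant at PIP − Pplat = 12.5 − 10.5 = 2.0 cmH2O, so resistive work = 2.0 × 0.610 = 1.22 L·cmH2O.
× 0.098 J/(L·cmH2O) → 0.1196 J.

0.12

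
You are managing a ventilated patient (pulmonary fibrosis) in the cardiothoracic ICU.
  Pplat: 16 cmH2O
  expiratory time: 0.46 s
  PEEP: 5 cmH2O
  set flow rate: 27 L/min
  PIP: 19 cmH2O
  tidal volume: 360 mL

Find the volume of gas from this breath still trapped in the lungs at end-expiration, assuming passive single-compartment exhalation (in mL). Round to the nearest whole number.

44

Flow: 27 L/min ÷ 60 = 0.45 L/s.
R = (PIP − Pplat)/V̇ = (19 − 16) / 0.45 = 3.0/0.45 = 6.667 cmH2O·s/L.
C = Vt/(Pplat − PEEP) = 360.0 / (16 − 5) = 360.0/11.0 = 32.727 mL/cmH2O.
τ = R × C = 6.667 × 0.03273 L/cmH2O = 0.2182 s.
Fraction remaining = e^(−Te/τ) = e^(−0.46/0.2182) = 0.1215.
Trapped volume = 360.0 × 0.1215 = 43.74 mL.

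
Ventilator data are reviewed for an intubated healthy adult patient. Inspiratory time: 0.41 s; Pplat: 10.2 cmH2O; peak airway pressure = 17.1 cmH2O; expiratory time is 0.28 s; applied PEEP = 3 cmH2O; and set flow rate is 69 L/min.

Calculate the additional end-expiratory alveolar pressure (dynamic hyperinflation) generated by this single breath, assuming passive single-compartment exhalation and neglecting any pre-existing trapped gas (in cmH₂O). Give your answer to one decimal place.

Flow: 69 L/min ÷ 60 = 1.15 L/s.
Vt = flow × Ti = 1.15 L/s × 0.41 s × 1000 mL/L = 471.5 mL.
R = (PIP − Pplat)/V̇ = (17.1 − 10.2) / 1.15 = 6.9/1.15 = 6.0 cmH2O·s/L.
C = Vt/(Pplat − PEEP) = 471.5 / (10.2 − 3) = 471.5/7.2 = 65.486 mL/cmH2O.
τ = R × C = 6.0 × 0.06549 L/cmH2O = 0.3929 s.
Fraction remaining = e^(−Te/τ) = e^(−0.28/0.3929) = 0.4903; trapped volume = 471.5 × 0.4903 = 231.18 mL.
Additional alveolar pressure from trapping ≈ V_trapped / C = 231.18 / 65.486 = 3.53 cmH2O.

3.5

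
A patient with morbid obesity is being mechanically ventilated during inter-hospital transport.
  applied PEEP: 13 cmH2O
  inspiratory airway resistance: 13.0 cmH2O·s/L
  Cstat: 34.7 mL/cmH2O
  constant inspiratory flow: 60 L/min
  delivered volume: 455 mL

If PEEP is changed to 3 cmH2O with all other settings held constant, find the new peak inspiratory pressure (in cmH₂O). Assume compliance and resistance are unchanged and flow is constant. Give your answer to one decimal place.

29.1

Flow: 60 L/min ÷ 60 = 1 L/s.
PIP = Vt/C + R·V̇ + PEEP (constant-flow equation of motion).
Only the baseline term changes: ΔPIP = ΔPEEP = 3 − 13 = -10.0 cmH2O.
Original PIP = 455/34.7 + 13.0×1 + 13 = 39.112 cmH2O; new PIP = 39.112 + (-10.0) = 29.112 cmH2O.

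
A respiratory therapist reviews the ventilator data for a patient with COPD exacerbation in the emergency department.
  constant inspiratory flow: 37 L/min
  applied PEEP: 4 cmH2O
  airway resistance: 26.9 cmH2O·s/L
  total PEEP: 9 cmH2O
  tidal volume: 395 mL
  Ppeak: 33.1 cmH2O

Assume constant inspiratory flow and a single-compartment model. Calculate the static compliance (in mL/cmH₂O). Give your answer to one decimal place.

52.6

Flow: 37 L/min ÷ 60 = 0.6167 L/s.
Total PEEP = 9 cmH2O (set 4 + intrinsic 5); this is the baseline alveolar pressure.
Equation of motion (constant flow): PIP = Vt/C + R·V̇ + PEEP.
Vt/C = PIP − R·V̇ − PEEP = 33.1 − 26.9×0.6167 − 9 = 33.1 − 16.589 − 9 = 7.511 cmH2O.
C = Vt / 7.511 = 395 / 7.511 = 52.59 mL/cmH2O.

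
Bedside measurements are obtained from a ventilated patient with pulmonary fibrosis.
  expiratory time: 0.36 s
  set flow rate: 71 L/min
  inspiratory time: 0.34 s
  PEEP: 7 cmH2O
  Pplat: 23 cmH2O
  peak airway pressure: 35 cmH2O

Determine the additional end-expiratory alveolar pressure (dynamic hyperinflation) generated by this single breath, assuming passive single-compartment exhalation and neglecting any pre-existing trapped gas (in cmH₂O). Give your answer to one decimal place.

Flow: 71 L/min ÷ 60 = 1.1833 L/s.
Vt = flow × Ti = 1.1833 L/s × 0.34 s × 1000 mL/L = 402.32 mL.
R = (PIP − Pplat)/V̇ = (35 − 23) / 1.1833 = 12.0/1.1833 = 10.141 cmH2O·s/L.
C = Vt/(Pplat − PEEP) = 402.32 / (23 − 7) = 402.32/16.0 = 25.145 mL/cmH2O.
τ = R × C = 10.141 × 0.02515 L/cmH2O = 0.255 s.
Fraction remaining = e^(−Te/τ) = e^(−0.36/0.255) = 0.2437; trapped volume = 402.32 × 0.2437 = 98.045 mL.
Additional alveolar pressure from trapping ≈ V_trapped / C = 98.045 / 25.145 = 3.899 cmH2O.

3.9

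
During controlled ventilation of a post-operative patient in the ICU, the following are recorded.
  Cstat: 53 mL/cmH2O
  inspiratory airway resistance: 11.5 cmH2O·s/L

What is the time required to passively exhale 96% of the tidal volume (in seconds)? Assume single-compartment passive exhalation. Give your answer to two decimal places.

τ = R × C = 11.5 × 53 mL/cmH2O = 11.5 × 0.053 L/cmH2O = 0.6095 s.
Exhaled fraction f = 1 − e^(−t/τ) → t = −τ·ln(1 − f) = −0.6095·ln(0.04) = 1.962 s.

1.96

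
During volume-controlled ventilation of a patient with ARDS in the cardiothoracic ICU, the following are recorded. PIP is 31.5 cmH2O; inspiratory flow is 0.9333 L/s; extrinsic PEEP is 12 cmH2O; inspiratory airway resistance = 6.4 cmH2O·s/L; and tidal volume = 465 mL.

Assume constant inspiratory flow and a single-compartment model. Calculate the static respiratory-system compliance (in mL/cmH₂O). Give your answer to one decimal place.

Equation of motion (constant flow): PIP = Vt/C + R·V̇ + PEEP.
Vt/C = PIP − R·V̇ − PEEP = 31.5 − 6.4×0.9333 − 12 = 31.5 − 5.973 − 12 = 13.527 cmH2O.
C = Vt / 13.527 = 465 / 13.527 = 34.376 mL/cmH2O.

34.4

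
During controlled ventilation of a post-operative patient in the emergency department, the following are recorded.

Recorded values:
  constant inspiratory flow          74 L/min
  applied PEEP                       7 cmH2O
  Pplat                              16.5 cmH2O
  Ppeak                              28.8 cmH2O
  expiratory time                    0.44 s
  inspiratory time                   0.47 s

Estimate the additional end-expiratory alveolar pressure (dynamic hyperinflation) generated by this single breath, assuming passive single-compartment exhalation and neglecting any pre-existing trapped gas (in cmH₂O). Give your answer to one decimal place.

Flow: 74 L/min ÷ 60 = 1.2333 L/s.
Vt = flow × Ti = 1.2333 L/s × 0.47 s × 1000 mL/L = 579.65 mL.
R = (PIP − Pplat)/V̇ = (28.8 − 16.5) / 1.2333 = 12.3/1.2333 = 9.973 cmH2O·s/L.
C = Vt/(Pplat − PEEP) = 579.65 / (16.5 − 7) = 579.65/9.5 = 61.016 mL/cmH2O.
τ = R × C = 9.973 × 0.06102 L/cmH2O = 0.6086 s.
Fraction remaining = e^(−Te/τ) = e^(−0.44/0.6086) = 0.4853; trapped volume = 579.65 × 0.4853 = 281.3 mL.
Additional alveolar pressure from trapping ≈ V_trapped / C = 281.3 / 61.016 = 4.61 cmH2O.

4.6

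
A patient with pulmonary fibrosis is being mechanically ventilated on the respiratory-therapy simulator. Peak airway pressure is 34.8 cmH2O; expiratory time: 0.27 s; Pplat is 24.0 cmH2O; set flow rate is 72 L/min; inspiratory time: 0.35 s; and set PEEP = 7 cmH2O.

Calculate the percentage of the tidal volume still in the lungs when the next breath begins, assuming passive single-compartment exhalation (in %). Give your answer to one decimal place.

29.7

Flow: 72 L/min ÷ 60 = 1.2 L/s.
Vt = flow × Ti = 1.2 L/s × 0.35 s × 1000 mL/L = 420.0 mL.
R = (PIP − Pplat)/V̇ = (34.8 − 24.0) / 1.2 = 10.8/1.2 = 9.0 cmH2O·s/L.
C = Vt/(Pplat − PEEP) = 420.0 / (24.0 − 7) = 420.0/17.0 = 24.706 mL/cmH2O.
τ = R × C = 9.0 × 0.02471 L/cmH2O = 0.2224 s.
Fraction remaining at end-expiration = e^(−Te/τ) = e^(−0.27/0.2224) = 0.297 → 29.7%.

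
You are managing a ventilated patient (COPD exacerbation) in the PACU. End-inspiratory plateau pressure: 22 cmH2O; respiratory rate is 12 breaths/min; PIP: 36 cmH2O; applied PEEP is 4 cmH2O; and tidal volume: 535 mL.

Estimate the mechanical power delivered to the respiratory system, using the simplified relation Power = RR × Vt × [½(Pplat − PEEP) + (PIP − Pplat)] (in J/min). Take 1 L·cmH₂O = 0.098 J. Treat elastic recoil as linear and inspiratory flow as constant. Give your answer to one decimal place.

Per-breath work = Vt × [½(Pplat−PEEP) + (PIP−Pplat)] = 0.535 × [0.5×18.0 + 14.0] = 0.535 × 23.0 = 12.305 L·cmH2O.
Power = 12 × 12.305 = 147.66 L·cmH2O/min.
× 0.098 J/(L·cmH2O) → 14.471 J/min.

14.5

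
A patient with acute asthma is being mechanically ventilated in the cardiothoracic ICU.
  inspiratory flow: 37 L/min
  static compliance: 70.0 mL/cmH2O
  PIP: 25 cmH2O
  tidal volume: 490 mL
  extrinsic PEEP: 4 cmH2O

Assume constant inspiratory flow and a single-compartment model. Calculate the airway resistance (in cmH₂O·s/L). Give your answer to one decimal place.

22.7

Flow: 37 L/min ÷ 60 = 0.6167 L/s.
Equation of motion (constant flow): PIP = Vt/C + R·V̇ + PEEP.
R·V̇ = PIP − Vt/C − PEEP = 25 − 490/70.0 − 4 = 25 − 7.0 − 4 = 14.0 cmH2O.
R = 14.0 / 0.6167 = 22.701 cmH2O·s/L.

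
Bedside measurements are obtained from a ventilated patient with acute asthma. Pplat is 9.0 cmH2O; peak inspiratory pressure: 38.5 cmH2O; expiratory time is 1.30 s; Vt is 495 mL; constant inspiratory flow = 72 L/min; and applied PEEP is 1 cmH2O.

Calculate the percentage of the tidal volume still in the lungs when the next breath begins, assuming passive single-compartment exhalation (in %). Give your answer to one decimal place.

42.5

Flow: 72 L/min ÷ 60 = 1.2 L/s.
R = (PIP − Pplat)/V̇ = (38.5 − 9.0) / 1.2 = 29.5/1.2 = 24.583 cmH2O·s/L.
C = Vt/(Pplat − PEEP) = 495.0 / (9.0 − 1) = 495.0/8.0 = 61.875 mL/cmH2O.
τ = R × C = 24.583 × 0.06188 L/cmH2O = 1.521 s.
Fraction remaining at end-expiration = e^(−Te/τ) = e^(−1.30/1.521) = 0.4254 → 42.54%.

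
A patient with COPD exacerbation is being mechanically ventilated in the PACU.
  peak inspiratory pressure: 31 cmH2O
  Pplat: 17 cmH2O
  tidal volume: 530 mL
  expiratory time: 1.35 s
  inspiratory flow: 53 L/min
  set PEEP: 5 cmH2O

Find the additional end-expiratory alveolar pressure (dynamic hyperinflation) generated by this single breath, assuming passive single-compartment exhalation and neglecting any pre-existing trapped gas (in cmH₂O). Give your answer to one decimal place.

Flow: 53 L/min ÷ 60 = 0.8833 L/s.
R = (PIP − Pplat)/V̇ = (31 − 17) / 0.8833 = 14.0/0.8833 = 15.85 cmH2O·s/L.
C = Vt/(Pplat − PEEP) = 530.0 / (17 − 5) = 530.0/12.0 = 44.167 mL/cmH2O.
τ = R × C = 15.85 × 0.04417 L/cmH2O = 0.7001 s.
Fraction remaining = e^(−Te/τ) = e^(−1.35/0.7001) = 0.1454; trapped volume = 530.0 × 0.1454 = 77.062 mL.
Additional alveolar pressure from trapping ≈ V_trapped / C = 77.062 / 44.167 = 1.745 cmH2O.

1.7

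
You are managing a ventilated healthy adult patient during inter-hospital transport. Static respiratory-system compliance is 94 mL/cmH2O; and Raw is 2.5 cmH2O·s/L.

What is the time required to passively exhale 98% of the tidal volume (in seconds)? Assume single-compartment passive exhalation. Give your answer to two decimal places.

0.92

τ = R × C = 2.5 × 94 mL/cmH2O = 2.5 × 0.094 L/cmH2O = 0.235 s.
Exhaled fraction f = 1 − e^(−t/τ) → t = −τ·ln(1 − f) = −0.235·ln(0.02) = 0.9193 s.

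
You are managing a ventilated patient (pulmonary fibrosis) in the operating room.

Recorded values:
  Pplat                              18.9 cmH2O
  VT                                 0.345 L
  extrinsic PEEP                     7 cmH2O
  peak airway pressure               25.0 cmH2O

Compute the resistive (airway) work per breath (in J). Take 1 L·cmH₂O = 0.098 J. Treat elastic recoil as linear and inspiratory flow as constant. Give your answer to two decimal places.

With constant inspiratory flow the resistive pressure is constant at PIP − Pplat = 25.0 − 18.9 = 6.1 cmH2O, so resistive work = 6.1 × 0.345 = 2.105 L·cmH2O.
× 0.098 J/(L·cmH2O) → 0.2063 J.

0.21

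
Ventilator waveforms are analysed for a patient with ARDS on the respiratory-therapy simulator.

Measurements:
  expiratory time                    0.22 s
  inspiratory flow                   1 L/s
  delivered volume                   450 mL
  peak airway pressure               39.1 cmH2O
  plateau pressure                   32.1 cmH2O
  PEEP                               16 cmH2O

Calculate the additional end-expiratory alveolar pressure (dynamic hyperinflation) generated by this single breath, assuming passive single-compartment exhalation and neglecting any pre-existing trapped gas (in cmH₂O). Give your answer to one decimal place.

5.2

R = (PIP − Pplat)/V̇ = (39.1 − 32.1) / 1 = 7.0/1 = 7.0 cmH2O·s/L.
C = Vt/(Pplat − PEEP) = 450.0 / (32.1 − 16) = 450.0/16.1 = 27.95 mL/cmH2O.
τ = R × C = 7.0 × 0.02795 L/cmH2O = 0.1957 s.
Fraction remaining = e^(−Te/τ) = e^(−0.22/0.1957) = 0.3249; trapped volume = 450.0 × 0.3249 = 146.21 mL.
Additional alveolar pressure from trapping ≈ V_trapped / C = 146.21 / 27.95 = 5.231 cmH2O.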